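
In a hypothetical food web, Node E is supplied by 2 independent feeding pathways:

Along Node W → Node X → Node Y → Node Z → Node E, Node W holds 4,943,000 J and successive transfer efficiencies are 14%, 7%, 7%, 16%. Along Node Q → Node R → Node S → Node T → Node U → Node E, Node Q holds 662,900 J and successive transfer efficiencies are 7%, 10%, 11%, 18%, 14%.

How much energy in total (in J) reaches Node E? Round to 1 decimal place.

Via Node W: 4943000 × 0.14 × 0.07 × 0.07 × 0.16 = 542.54368 J
Via Node Q: 662900 × 0.07 × 0.1 × 0.11 × 0.18 × 0.14 = 12.8629116 J
Total at Node E: 542.54368 + 12.8629116 = 555.4065916 J

555.4 J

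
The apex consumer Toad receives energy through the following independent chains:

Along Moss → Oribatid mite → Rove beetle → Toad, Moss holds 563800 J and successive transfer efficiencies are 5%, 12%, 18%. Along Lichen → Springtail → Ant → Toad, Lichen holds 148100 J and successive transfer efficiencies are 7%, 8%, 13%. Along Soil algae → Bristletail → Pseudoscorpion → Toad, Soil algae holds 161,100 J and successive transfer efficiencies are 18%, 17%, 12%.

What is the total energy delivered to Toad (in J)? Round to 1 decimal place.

Via Moss: 563800 × 0.05 × 0.12 × 0.18 = 608.904 J
Via Lichen: 148100 × 0.07 × 0.08 × 0.13 = 107.8168 J
Via Soil algae: 161100 × 0.18 × 0.17 × 0.12 = 591.5592 J
Total at Toad: 608.904 + 107.8168 + 591.5592 = 1308.28 J

1308.3 J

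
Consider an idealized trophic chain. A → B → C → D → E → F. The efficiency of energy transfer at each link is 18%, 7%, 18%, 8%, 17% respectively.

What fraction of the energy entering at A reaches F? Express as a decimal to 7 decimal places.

0.0000308

Product of link efficiencies: 0.18 × 0.07 × 0.18 × 0.08 × 0.17 = 0.0000308448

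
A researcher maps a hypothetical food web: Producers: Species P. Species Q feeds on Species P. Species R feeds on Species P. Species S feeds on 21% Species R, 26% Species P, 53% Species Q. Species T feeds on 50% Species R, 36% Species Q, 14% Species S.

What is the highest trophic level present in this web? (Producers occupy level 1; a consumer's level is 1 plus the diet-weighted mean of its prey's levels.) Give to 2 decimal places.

3.10

Species Q: 1 + 1 = 2
Species R: 1 + 1 = 2
Species S: 1 + (0.21×2 + 0.26×1 + 0.53×2) = 2.74
Species T: 1 + (0.5×2 + 0.36×2 + 0.14×2.74) = 3.1036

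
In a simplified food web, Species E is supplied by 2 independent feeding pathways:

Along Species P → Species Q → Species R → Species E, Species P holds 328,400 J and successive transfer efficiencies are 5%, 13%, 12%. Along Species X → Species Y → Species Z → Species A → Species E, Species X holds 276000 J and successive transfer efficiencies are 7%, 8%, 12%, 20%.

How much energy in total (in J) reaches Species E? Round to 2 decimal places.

293.25 J

Via Species P: 328400 × 0.05 × 0.13 × 0.12 = 256.152 J
Via Species X: 276000 × 0.07 × 0.08 × 0.12 × 0.2 = 37.0944 J
Total at Species E: 256.152 + 37.0944 = 293.2464 J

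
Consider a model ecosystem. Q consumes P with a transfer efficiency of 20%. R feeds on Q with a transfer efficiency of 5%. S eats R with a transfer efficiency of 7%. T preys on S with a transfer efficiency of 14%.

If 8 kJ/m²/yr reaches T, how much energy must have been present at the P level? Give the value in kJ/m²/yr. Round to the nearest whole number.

81633 kJ/m²/yr

Cumulative transfer efficiency: 0.2 × 0.05 × 0.07 × 0.14 = 0.000098
P energy = 8 / 0.000098 = 81633 kJ/m²/yr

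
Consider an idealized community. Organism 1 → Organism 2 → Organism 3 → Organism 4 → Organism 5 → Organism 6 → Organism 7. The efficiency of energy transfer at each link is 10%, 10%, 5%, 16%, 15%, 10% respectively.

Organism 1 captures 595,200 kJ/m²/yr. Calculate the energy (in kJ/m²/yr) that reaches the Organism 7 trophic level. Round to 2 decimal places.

Organism 2: 595200 × 0.1 = 59520 kJ/m²/yr
Organism 3: 59520 × 0.1 = 5952 kJ/m²/yr
Organism 4: 5952 × 0.05 = 297.6 kJ/m²/yr
Organism 5: 297.6 × 0.16 = 47.616 kJ/m²/yr
Organism 6: 47.616 × 0.15 = 7.1424 kJ/m²/yr
Organism 7: 7.1424 × 0.1 = 0.71424 kJ/m²/yr

0.71 kJ/m²/yr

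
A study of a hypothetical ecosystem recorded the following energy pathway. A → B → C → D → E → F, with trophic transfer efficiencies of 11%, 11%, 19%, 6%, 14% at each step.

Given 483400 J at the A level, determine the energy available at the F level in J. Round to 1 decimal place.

9.3 J

B: 483400 × 0.11 = 53174 J
C: 53174 × 0.11 = 5849.14 J
D: 5849.14 × 0.19 = 1111.3366 J
E: 1111.3366 × 0.06 = 66.680196 J
F: 66.680196 × 0.14 = 9.33522744 J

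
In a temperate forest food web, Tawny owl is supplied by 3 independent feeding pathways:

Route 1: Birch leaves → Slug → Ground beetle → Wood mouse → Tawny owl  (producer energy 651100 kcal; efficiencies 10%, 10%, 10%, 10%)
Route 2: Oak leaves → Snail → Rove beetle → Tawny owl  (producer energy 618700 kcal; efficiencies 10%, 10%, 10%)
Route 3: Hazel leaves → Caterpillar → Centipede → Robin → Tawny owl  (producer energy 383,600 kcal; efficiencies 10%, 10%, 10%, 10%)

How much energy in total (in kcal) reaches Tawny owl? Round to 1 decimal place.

Route 1: 651100 × 0.1 × 0.1 × 0.1 × 0.1 = 65.11 kcal
Route 2: 618700 × 0.1 × 0.1 × 0.1 = 618.7 kcal
Route 3: 383600 × 0.1 × 0.1 × 0.1 × 0.1 = 38.36 kcal
Total at Tawny owl: 65.11 + 618.7 + 38.36 = 722.17 kcal

722.2 kcal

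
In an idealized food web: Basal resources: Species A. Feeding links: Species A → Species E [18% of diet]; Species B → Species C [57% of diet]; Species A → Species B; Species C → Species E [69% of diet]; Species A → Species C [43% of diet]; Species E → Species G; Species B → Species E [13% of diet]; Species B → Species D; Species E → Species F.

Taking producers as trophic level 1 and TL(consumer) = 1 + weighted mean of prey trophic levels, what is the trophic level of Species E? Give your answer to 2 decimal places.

3.21

Species B: 1 + 1 = 2
Species C: 1 + (0.57×2 + 0.43×1) = 2.57
Species D: 1 + 2 = 3
Species E: 1 + (0.13×2 + 0.69×2.57 + 0.18×1) = 3.2133
Species F: 1 + 3.2133 = 4.2133
Species G: 1 + 3.2133 = 4.2133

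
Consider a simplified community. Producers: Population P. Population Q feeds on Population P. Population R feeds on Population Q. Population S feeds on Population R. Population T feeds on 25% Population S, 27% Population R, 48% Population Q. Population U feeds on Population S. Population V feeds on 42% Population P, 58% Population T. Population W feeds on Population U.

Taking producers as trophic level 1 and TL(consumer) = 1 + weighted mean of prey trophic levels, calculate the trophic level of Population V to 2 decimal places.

3.61

Population Q: 1 + 1 = 2
Population R: 1 + 2 = 3
Population S: 1 + 3 = 4
Population T: 1 + (0.25×4 + 0.27×3 + 0.48×2) = 3.77
Population U: 1 + 4 = 5
Population V: 1 + (0.42×1 + 0.58×3.77) = 3.6066
Population W: 1 + 5 = 6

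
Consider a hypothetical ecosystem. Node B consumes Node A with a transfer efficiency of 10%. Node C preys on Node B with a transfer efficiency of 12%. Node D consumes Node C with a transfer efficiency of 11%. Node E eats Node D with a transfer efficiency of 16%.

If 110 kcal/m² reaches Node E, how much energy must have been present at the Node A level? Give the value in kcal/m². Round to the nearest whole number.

Cumulative transfer efficiency: 0.1 × 0.12 × 0.11 × 0.16 = 0.0002112
Node A energy = 110 / 0.0002112 = 520833 kcal/m²

520833 kcal/m²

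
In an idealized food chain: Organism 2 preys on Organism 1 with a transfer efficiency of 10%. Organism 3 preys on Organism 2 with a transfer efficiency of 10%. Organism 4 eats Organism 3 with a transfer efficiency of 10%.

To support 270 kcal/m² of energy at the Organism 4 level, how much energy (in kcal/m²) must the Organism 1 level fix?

Cumulative transfer efficiency: 0.1 × 0.1 × 0.1 = 0.001
Organism 1 energy = 270 / 0.001 = 270000 kcal/m²

270000 kcal/m²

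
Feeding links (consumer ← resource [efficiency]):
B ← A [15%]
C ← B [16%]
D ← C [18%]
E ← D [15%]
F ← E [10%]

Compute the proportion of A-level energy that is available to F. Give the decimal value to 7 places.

0.0000648

Product of link efficiencies: 0.15 × 0.16 × 0.18 × 0.15 × 0.1 = 0.0000648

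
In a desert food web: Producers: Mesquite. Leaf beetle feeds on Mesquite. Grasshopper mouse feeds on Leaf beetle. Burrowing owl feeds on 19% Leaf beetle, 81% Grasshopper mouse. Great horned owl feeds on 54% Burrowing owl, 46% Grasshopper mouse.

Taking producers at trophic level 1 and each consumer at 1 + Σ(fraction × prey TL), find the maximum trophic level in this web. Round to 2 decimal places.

Leaf beetle: 1 + 1 = 2
Grasshopper mouse: 1 + 2 = 3
Burrowing owl: 1 + (0.19×2 + 0.81×3) = 3.81
Great horned owl: 1 + (0.54×3.81 + 0.46×3) = 4.4374

4.44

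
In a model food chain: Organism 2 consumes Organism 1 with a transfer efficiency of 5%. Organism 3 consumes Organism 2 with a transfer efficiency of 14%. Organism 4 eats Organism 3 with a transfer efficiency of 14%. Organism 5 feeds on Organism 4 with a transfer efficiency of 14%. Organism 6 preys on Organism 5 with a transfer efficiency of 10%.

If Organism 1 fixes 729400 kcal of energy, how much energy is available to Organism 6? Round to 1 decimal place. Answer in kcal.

10.0 kcal

Organism 2: 729400 × 0.05 = 36470 kcal
Organism 3: 36470 × 0.14 = 5105.8 kcal
Organism 4: 5105.8 × 0.14 = 714.812 kcal
Organism 5: 714.812 × 0.14 = 100.07368 kcal
Organism 6: 100.07368 × 0.1 = 10.007368 kcal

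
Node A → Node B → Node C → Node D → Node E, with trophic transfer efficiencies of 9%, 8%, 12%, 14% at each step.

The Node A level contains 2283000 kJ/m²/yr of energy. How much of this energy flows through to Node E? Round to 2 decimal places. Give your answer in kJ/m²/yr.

Node B: 2283000 × 0.09 = 205470 kJ/m²/yr
Node C: 205470 × 0.08 = 16437.6 kJ/m²/yr
Node D: 16437.6 × 0.12 = 1972.512 kJ/m²/yr
Node E: 1972.512 × 0.14 = 276.15168 kJ/m²/yr

276.15 kJ/m²/yr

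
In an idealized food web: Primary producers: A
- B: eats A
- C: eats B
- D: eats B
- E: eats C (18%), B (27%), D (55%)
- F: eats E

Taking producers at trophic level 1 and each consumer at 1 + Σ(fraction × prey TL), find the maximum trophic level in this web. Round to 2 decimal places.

4.73

B: 1 + 1 = 2
C: 1 + 2 = 3
D: 1 + 2 = 3
E: 1 + (0.18×3 + 0.27×2 + 0.55×3) = 3.73
F: 1 + 3.73 = 4.73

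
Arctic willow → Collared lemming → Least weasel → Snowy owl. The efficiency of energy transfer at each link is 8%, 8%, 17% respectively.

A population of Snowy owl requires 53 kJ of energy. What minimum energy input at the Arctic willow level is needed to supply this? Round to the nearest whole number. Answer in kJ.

Cumulative transfer efficiency: 0.08 × 0.08 × 0.17 = 0.001088
Arctic willow energy = 53 / 0.001088 = 48713 kJ

48713 kJ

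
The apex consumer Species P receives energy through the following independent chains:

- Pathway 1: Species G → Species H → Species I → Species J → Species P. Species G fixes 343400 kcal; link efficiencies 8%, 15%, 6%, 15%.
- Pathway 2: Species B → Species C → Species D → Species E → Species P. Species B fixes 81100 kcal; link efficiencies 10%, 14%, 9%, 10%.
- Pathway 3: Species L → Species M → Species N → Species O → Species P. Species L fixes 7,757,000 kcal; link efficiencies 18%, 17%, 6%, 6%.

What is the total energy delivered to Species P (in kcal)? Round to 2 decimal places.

901.82 kcal

Pathway 1: 343400 × 0.08 × 0.15 × 0.06 × 0.15 = 37.0872 kcal
Pathway 2: 81100 × 0.1 × 0.14 × 0.09 × 0.1 = 10.2186 kcal
Pathway 3: 7757000 × 0.18 × 0.17 × 0.06 × 0.06 = 854.51112 kcal
Total at Species P: 37.0872 + 10.2186 + 854.51112 = 901.81692 kcal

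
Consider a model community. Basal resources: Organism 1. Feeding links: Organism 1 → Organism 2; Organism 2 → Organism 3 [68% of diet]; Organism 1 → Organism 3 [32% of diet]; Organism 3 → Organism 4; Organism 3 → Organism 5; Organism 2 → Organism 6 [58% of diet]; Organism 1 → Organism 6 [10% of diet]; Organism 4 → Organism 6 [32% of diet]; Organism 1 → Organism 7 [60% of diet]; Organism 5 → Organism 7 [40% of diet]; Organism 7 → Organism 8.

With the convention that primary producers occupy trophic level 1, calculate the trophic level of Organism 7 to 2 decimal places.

3.07

Organism 2: 1 + 1 = 2
Organism 3: 1 + (0.68×2 + 0.32×1) = 2.68
Organism 4: 1 + 2.68 = 3.68
Organism 5: 1 + 2.68 = 3.68
Organism 6: 1 + (0.58×2 + 0.1×1 + 0.32×3.68) = 3.4376
Organism 7: 1 + (0.6×1 + 0.4×3.68) = 3.072
Organism 8: 1 + 3.072 = 4.072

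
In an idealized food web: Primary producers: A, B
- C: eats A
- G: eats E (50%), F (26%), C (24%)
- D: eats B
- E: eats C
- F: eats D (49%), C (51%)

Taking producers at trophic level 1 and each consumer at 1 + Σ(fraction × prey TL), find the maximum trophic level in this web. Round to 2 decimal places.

3.76

C: 1 + 1 = 2
D: 1 + 1 = 2
E: 1 + 2 = 3
F: 1 + (0.49×2 + 0.51×2) = 3
G: 1 + (0.5×3 + 0.26×3 + 0.24×2) = 3.76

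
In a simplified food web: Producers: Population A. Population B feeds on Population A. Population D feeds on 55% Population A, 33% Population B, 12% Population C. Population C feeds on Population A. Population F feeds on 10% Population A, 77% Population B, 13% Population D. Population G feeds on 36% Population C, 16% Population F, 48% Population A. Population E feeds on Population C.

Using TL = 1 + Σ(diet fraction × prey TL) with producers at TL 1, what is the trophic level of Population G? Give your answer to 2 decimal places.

Population B: 1 + 1 = 2
Population C: 1 + 1 = 2
Population D: 1 + (0.55×1 + 0.33×2 + 0.12×2) = 2.45
Population E: 1 + 2 = 3
Population F: 1 + (0.1×1 + 0.77×2 + 0.13×2.45) = 2.9585
Population G: 1 + (0.36×2 + 0.16×2.9585 + 0.48×1) = 2.67336

2.67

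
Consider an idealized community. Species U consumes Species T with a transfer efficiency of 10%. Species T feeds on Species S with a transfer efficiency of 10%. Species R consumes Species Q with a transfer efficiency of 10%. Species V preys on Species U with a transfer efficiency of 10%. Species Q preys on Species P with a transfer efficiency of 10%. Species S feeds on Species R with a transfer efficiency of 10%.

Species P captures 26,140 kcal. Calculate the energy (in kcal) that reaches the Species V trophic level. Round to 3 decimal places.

Species Q: 26140 × 0.1 = 2614 kcal
Species R: 2614 × 0.1 = 261.4 kcal
Species S: 261.4 × 0.1 = 26.14 kcal
Species T: 26.14 × 0.1 = 2.614 kcal
Species U: 2.614 × 0.1 = 0.2614 kcal
Species V: 0.2614 × 0.1 = 0.02614 kcal

0.026 kcal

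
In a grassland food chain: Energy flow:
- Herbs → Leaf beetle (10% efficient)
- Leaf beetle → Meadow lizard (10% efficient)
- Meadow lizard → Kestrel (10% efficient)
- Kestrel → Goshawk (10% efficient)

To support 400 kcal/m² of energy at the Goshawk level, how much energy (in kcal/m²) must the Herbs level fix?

4000000 kcal/m²

Cumulative transfer efficiency: 0.1 × 0.1 × 0.1 × 0.1 = 0.0001
Herbs energy = 400 / 0.0001 = 4000000 kcal/m²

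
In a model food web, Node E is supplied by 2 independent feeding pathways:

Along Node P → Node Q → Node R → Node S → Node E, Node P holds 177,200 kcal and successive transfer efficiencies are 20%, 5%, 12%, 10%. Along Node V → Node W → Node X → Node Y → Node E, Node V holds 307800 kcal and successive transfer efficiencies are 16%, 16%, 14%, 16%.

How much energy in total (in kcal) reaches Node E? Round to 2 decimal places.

197.77 kcal

Via Node P: 177200 × 0.2 × 0.05 × 0.12 × 0.1 = 21.264 kcal
Via Node V: 307800 × 0.16 × 0.16 × 0.14 × 0.16 = 176.504832 kcal
Total at Node E: 21.264 + 176.504832 = 197.768832 kcal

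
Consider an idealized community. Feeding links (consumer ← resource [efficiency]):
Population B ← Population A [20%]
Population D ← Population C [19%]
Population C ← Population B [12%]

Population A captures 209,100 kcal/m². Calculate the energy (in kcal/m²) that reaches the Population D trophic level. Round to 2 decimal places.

Population B: 209100 × 0.2 = 41820 kcal/m²
Population C: 41820 × 0.12 = 5018.4 kcal/m²
Population D: 5018.4 × 0.19 = 953.496 kcal/m²

953.50 kcal/m²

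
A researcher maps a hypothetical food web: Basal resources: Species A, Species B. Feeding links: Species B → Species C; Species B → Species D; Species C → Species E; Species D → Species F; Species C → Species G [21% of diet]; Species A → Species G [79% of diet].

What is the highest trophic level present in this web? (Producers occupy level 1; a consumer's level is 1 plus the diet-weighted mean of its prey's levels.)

Species C: 1 + 1 = 2
Species D: 1 + 1 = 2
Species E: 1 + 2 = 3
Species F: 1 + 2 = 3
Species G: 1 + (0.21×2 + 0.79×1) = 2.21

3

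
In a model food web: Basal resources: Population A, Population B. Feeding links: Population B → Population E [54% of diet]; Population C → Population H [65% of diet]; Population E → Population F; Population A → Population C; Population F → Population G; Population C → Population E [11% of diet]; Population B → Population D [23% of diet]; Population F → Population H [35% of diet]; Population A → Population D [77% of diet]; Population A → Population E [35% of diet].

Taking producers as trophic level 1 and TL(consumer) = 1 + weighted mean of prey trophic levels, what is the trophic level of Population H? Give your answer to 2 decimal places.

Population C: 1 + 1 = 2
Population D: 1 + (0.23×1 + 0.77×1) = 2
Population E: 1 + (0.35×1 + 0.11×2 + 0.54×1) = 2.11
Population F: 1 + 2.11 = 3.11
Population G: 1 + 3.11 = 4.11
Population H: 1 + (0.65×2 + 0.35×3.11) = 3.3885

3.39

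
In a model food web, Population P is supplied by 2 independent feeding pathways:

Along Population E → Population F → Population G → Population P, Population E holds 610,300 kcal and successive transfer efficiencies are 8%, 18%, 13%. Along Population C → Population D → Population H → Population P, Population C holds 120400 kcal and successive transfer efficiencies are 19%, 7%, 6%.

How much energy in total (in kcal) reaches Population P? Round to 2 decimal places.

1238.56 kcal

Via Population E: 610300 × 0.08 × 0.18 × 0.13 = 1142.4816 kcal
Via Population C: 120400 × 0.19 × 0.07 × 0.06 = 96.0792 kcal
Total at Population P: 1142.4816 + 96.0792 = 1238.5608 kcal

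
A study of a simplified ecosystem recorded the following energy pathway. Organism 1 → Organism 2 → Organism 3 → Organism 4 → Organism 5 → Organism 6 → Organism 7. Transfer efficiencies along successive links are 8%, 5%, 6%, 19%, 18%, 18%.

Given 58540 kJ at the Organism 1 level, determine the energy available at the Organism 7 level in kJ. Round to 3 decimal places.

0.086 kJ

Organism 2: 58540 × 0.08 = 4683.2 kJ
Organism 3: 4683.2 × 0.05 = 234.16 kJ
Organism 4: 234.16 × 0.06 = 14.0496 kJ
Organism 5: 14.0496 × 0.19 = 2.669424 kJ
Organism 6: 2.669424 × 0.18 = 0.48049632 kJ
Organism 7: 0.48049632 × 0.18 = 0.0864893376 kJ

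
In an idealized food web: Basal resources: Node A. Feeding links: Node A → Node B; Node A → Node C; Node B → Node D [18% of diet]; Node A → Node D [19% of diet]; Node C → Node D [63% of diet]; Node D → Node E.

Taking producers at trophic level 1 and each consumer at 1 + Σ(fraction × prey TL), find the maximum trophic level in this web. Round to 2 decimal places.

Node B: 1 + 1 = 2
Node C: 1 + 1 = 2
Node D: 1 + (0.18×2 + 0.19×1 + 0.63×2) = 2.81
Node E: 1 + 2.81 = 3.81

3.81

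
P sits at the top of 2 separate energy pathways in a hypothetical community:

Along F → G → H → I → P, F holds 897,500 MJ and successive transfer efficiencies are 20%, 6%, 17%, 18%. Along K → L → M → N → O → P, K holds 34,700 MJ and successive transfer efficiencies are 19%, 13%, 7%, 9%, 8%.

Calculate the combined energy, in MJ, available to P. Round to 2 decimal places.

Via F: 897500 × 0.2 × 0.06 × 0.17 × 0.18 = 329.562 MJ
Via K: 34700 × 0.19 × 0.13 × 0.07 × 0.09 × 0.08 = 0.43197336 MJ
Total at P: 329.562 + 0.43197336 = 329.99397336 MJ

329.99 MJ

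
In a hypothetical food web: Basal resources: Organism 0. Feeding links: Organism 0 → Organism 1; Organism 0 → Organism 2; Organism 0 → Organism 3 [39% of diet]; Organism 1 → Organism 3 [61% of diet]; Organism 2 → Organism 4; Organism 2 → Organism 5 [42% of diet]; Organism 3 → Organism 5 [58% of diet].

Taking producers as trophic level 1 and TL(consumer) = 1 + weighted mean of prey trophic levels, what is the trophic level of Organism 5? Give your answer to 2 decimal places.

Organism 1: 1 + 1 = 2
Organism 2: 1 + 1 = 2
Organism 3: 1 + (0.39×1 + 0.61×2) = 2.61
Organism 4: 1 + 2 = 3
Organism 5: 1 + (0.42×2 + 0.58×2.61) = 3.3538

3.35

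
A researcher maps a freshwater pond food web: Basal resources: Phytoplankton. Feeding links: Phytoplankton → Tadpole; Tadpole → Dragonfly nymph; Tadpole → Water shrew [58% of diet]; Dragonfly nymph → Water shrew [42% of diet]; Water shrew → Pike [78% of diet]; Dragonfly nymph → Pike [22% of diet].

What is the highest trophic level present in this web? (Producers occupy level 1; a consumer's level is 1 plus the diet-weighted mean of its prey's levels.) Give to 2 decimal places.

Tadpole: 1 + 1 = 2
Dragonfly nymph: 1 + 2 = 3
Water shrew: 1 + (0.58×2 + 0.42×3) = 3.42
Pike: 1 + (0.78×3.42 + 0.22×3) = 4.3276

4.33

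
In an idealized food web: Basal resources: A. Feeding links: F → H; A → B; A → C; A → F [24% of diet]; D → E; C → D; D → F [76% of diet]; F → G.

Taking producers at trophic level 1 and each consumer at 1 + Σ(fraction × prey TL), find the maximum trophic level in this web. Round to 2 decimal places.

B: 1 + 1 = 2
C: 1 + 1 = 2
D: 1 + 2 = 3
E: 1 + 3 = 4
F: 1 + (0.76×3 + 0.24×1) = 3.52
G: 1 + 3.52 = 4.52
H: 1 + 3.52 = 4.52

4.52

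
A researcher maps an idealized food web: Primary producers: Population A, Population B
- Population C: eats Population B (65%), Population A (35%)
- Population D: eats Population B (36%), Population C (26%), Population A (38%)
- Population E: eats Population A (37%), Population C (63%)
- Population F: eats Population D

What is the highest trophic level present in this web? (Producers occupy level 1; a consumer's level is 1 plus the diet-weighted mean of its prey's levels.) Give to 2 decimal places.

3.26

Population C: 1 + (0.65×1 + 0.35×1) = 2
Population D: 1 + (0.36×1 + 0.26×2 + 0.38×1) = 2.26
Population E: 1 + (0.37×1 + 0.63×2) = 2.63
Population F: 1 + 2.26 = 3.26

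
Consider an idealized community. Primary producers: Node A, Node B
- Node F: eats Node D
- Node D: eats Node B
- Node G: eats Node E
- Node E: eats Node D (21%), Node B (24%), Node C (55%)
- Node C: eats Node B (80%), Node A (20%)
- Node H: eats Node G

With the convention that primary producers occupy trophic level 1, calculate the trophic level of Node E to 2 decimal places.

2.76

Node C: 1 + (0.8×1 + 0.2×1) = 2
Node D: 1 + 1 = 2
Node E: 1 + (0.21×2 + 0.24×1 + 0.55×2) = 2.76
Node F: 1 + 2 = 3
Node G: 1 + 2.76 = 3.76
Node H: 1 + 3.76 = 4.76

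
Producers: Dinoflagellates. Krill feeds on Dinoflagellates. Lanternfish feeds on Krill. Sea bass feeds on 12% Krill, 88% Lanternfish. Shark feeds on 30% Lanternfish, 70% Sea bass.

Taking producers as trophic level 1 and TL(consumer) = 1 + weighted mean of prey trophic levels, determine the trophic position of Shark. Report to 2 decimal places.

4.62

Krill: 1 + 1 = 2
Lanternfish: 1 + 2 = 3
Sea bass: 1 + (0.12×2 + 0.88×3) = 3.88
Shark: 1 + (0.3×3 + 0.7×3.88) = 4.616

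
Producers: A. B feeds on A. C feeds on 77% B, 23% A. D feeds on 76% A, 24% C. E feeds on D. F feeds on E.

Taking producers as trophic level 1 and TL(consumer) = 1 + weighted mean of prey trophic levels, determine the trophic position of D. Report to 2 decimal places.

B: 1 + 1 = 2
C: 1 + (0.77×2 + 0.23×1) = 2.77
D: 1 + (0.76×1 + 0.24×2.77) = 2.4248
E: 1 + 2.4248 = 3.4248
F: 1 + 3.4248 = 4.4248

2.42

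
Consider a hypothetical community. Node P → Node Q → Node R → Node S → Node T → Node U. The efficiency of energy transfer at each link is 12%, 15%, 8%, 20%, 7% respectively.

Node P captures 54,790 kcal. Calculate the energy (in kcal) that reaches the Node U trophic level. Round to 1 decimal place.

1.1 kcal

Node Q: 54790 × 0.12 = 6574.8 kcal
Node R: 6574.8 × 0.15 = 986.22 kcal
Node S: 986.22 × 0.08 = 78.8976 kcal
Node T: 78.8976 × 0.2 = 15.77952 kcal
Node U: 15.77952 × 0.07 = 1.1045664 kcal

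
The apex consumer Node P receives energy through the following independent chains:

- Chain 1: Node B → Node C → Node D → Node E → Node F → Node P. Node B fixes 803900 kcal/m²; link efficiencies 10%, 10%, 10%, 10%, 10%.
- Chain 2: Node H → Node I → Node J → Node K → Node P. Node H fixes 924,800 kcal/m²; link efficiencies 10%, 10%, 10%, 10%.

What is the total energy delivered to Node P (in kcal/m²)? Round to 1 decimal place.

Chain 1: 803900 × 0.1 × 0.1 × 0.1 × 0.1 × 0.1 = 8.039 kcal/m²
Chain 2: 924800 × 0.1 × 0.1 × 0.1 × 0.1 = 92.48 kcal/m²
Total at Node P: 8.039 + 92.48 = 100.519 kcal/m²

100.5 kcal/m²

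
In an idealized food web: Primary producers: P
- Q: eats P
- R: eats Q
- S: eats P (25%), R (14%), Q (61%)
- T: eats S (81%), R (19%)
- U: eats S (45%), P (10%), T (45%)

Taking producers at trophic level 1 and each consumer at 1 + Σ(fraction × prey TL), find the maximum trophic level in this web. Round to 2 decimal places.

4.16

Q: 1 + 1 = 2
R: 1 + 2 = 3
S: 1 + (0.25×1 + 0.14×3 + 0.61×2) = 2.89
T: 1 + (0.81×2.89 + 0.19×3) = 3.9109
U: 1 + (0.45×2.89 + 0.1×1 + 0.45×3.9109) = 4.160405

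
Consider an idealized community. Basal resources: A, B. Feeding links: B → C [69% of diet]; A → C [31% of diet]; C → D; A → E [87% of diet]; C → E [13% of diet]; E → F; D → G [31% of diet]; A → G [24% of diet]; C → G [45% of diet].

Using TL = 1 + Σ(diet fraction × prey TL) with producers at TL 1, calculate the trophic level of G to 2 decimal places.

3.07

C: 1 + (0.69×1 + 0.31×1) = 2
D: 1 + 2 = 3
E: 1 + (0.87×1 + 0.13×2) = 2.13
F: 1 + 2.13 = 3.13
G: 1 + (0.31×3 + 0.24×1 + 0.45×2) = 3.07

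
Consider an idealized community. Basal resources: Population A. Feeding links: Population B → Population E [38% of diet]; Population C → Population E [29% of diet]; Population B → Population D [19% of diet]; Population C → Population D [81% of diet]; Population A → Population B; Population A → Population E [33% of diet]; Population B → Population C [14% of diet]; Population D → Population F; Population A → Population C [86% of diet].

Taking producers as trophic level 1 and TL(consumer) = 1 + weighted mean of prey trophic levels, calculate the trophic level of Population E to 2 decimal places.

2.71

Population B: 1 + 1 = 2
Population C: 1 + (0.14×2 + 0.86×1) = 2.14
Population D: 1 + (0.19×2 + 0.81×2.14) = 3.1134
Population E: 1 + (0.38×2 + 0.33×1 + 0.29×2.14) = 2.7106
Population F: 1 + 3.1134 = 4.1134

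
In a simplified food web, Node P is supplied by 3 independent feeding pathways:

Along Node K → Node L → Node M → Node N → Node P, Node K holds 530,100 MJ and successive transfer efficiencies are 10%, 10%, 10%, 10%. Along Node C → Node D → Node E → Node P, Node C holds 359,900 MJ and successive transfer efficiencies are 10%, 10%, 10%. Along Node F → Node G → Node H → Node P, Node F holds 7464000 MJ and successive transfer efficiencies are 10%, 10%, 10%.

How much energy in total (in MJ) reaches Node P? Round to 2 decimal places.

7876.91 MJ

Via Node K: 530100 × 0.1 × 0.1 × 0.1 × 0.1 = 53.01 MJ
Via Node C: 359900 × 0.1 × 0.1 × 0.1 = 359.9 MJ
Via Node F: 7464000 × 0.1 × 0.1 × 0.1 = 7464 MJ
Total at Node P: 53.01 + 359.9 + 7464 = 7876.91 MJ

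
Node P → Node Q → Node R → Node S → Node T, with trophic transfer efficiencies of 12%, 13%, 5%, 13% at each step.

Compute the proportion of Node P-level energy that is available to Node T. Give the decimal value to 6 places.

0.000101

Product of link efficiencies: 0.12 × 0.13 × 0.05 × 0.13 = 0.0001014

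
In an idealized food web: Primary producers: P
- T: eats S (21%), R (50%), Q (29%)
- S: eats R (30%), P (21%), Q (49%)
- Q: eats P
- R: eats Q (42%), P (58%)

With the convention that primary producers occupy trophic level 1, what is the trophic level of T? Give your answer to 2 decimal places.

Q: 1 + 1 = 2
R: 1 + (0.42×2 + 0.58×1) = 2.42
S: 1 + (0.3×2.42 + 0.21×1 + 0.49×2) = 2.916
T: 1 + (0.21×2.916 + 0.5×2.42 + 0.29×2) = 3.40236

3.40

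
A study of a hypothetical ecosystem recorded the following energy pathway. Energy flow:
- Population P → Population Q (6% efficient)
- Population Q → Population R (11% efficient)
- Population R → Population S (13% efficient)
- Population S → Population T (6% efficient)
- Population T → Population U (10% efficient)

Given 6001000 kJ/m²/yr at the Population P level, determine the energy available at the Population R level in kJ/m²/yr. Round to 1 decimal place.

39606.6 kJ/m²/yr

Population Q: 6001000 × 0.06 = 360060 kJ/m²/yr
Population R: 360060 × 0.11 = 39606.6 kJ/m²/yr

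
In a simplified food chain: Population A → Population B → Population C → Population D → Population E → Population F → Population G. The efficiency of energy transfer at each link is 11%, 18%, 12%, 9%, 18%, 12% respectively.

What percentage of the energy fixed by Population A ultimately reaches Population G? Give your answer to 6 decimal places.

0.000462%

Product of link efficiencies: 0.11 × 0.18 × 0.12 × 0.09 × 0.18 × 0.12 = 0.000004618944
As a percentage: 0.000004618944 × 100 = 0.000462%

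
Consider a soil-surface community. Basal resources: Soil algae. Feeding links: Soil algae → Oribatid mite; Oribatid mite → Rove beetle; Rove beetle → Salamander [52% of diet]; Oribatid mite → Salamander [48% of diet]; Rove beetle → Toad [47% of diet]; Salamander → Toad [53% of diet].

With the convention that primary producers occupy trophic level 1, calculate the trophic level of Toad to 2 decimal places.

Oribatid mite: 1 + 1 = 2
Rove beetle: 1 + 2 = 3
Salamander: 1 + (0.52×3 + 0.48×2) = 3.52
Toad: 1 + (0.47×3 + 0.53×3.52) = 4.2756

4.28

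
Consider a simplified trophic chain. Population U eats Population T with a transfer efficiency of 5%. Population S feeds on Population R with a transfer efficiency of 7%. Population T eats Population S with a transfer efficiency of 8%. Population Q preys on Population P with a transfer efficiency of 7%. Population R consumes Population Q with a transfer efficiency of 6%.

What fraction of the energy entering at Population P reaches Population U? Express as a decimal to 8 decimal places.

0.00000118

Product of link efficiencies: 0.07 × 0.06 × 0.07 × 0.08 × 0.05 = 0.000001176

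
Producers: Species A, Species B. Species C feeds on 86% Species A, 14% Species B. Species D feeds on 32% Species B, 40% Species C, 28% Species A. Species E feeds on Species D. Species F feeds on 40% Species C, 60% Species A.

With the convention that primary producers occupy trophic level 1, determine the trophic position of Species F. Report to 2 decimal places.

Species C: 1 + (0.86×1 + 0.14×1) = 2
Species D: 1 + (0.32×1 + 0.4×2 + 0.28×1) = 2.4
Species E: 1 + 2.4 = 3.4
Species F: 1 + (0.4×2 + 0.6×1) = 2.4

2.40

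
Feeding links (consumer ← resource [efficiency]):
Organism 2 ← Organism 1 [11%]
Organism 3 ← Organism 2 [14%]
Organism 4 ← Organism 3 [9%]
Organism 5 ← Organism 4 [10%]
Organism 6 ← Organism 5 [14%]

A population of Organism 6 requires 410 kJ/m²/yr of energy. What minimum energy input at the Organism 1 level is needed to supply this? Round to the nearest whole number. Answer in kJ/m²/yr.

Cumulative transfer efficiency: 0.11 × 0.14 × 0.09 × 0.1 × 0.14 = 0.000019404
Organism 1 energy = 410 / 0.000019404 = 21129664 kJ/m²/yr

21129664 kJ/m²/yr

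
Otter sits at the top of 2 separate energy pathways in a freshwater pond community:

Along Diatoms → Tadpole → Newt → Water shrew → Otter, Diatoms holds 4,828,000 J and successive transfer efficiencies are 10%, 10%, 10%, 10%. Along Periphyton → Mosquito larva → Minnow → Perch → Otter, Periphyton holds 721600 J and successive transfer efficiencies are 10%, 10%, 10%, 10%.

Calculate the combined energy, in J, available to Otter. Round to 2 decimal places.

Via Diatoms: 4828000 × 0.1 × 0.1 × 0.1 × 0.1 = 482.8 J
Via Periphyton: 721600 × 0.1 × 0.1 × 0.1 × 0.1 = 72.16 J
Total at Otter: 482.8 + 72.16 = 554.96 J

554.96 J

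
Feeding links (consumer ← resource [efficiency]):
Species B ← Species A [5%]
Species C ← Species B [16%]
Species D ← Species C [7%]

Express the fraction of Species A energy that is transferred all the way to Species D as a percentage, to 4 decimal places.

0.0560%

Product of link efficiencies: 0.05 × 0.16 × 0.07 = 0.00056
As a percentage: 0.00056 × 100 = 0.0560%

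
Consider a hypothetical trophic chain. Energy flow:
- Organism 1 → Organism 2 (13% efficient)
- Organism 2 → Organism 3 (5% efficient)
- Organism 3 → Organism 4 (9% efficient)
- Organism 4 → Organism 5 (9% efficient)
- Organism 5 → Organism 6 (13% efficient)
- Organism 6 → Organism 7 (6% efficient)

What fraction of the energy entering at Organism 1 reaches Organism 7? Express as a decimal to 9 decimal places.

Product of link efficiencies: 0.13 × 0.05 × 0.09 × 0.09 × 0.13 × 0.06 = 0.00000041067

0.000000411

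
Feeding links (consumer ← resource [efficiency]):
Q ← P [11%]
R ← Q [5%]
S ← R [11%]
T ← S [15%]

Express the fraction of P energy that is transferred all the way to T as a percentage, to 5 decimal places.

0.00908%

Product of link efficiencies: 0.11 × 0.05 × 0.11 × 0.15 = 0.00009075
As a percentage: 0.00009075 × 100 = 0.00908%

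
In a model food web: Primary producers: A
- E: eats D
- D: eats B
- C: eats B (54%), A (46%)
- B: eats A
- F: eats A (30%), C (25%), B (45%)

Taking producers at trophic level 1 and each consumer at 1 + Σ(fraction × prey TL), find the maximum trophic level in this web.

4

B: 1 + 1 = 2
C: 1 + (0.54×2 + 0.46×1) = 2.54
D: 1 + 2 = 3
E: 1 + 3 = 4
F: 1 + (0.3×1 + 0.25×2.54 + 0.45×2) = 2.835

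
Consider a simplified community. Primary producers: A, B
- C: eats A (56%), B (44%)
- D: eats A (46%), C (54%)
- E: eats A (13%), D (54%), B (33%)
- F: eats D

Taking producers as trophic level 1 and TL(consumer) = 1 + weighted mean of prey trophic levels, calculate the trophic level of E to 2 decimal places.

C: 1 + (0.56×1 + 0.44×1) = 2
D: 1 + (0.46×1 + 0.54×2) = 2.54
E: 1 + (0.13×1 + 0.54×2.54 + 0.33×1) = 2.8316
F: 1 + 2.54 = 3.54

2.83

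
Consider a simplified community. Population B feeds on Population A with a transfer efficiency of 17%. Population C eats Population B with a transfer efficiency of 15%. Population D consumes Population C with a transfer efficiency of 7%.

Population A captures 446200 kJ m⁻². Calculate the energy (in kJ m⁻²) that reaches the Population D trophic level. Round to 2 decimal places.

796.47 kJ m⁻²

Population B: 446200 × 0.17 = 75854 kJ m⁻²
Population C: 75854 × 0.15 = 11378.1 kJ m⁻²
Population D: 11378.1 × 0.07 = 796.467 kJ m⁻²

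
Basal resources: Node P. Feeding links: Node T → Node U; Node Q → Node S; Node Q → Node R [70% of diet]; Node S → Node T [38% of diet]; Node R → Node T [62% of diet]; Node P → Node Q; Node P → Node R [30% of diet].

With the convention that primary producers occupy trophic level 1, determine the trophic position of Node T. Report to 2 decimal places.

3.81

Node Q: 1 + 1 = 2
Node R: 1 + (0.3×1 + 0.7×2) = 2.7
Node S: 1 + 2 = 3
Node T: 1 + (0.38×3 + 0.62×2.7) = 3.814
Node U: 1 + 3.814 = 4.814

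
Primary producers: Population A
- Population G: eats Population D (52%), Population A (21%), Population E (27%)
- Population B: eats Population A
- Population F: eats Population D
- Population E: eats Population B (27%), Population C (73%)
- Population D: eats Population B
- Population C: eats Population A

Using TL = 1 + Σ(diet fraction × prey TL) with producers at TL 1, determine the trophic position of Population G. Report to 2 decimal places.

3.58

Population B: 1 + 1 = 2
Population C: 1 + 1 = 2
Population D: 1 + 2 = 3
Population E: 1 + (0.27×2 + 0.73×2) = 3
Population F: 1 + 3 = 4
Population G: 1 + (0.52×3 + 0.21×1 + 0.27×3) = 3.58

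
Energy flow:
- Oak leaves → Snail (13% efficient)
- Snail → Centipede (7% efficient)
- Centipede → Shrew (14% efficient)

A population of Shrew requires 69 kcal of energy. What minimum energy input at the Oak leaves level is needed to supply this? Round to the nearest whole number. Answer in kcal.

54160 kcal

Cumulative transfer efficiency: 0.13 × 0.07 × 0.14 = 0.001274
Oak leaves energy = 69 / 0.001274 = 54160 kcal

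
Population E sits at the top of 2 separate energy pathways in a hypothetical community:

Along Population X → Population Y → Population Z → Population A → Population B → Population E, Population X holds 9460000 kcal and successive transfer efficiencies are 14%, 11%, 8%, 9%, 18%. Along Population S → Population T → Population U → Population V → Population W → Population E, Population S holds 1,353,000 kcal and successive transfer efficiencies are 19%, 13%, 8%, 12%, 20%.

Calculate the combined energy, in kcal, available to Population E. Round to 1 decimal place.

253.0 kcal

Via Population X: 9460000 × 0.14 × 0.11 × 0.08 × 0.09 × 0.18 = 188.806464 kcal
Via Population S: 1353000 × 0.19 × 0.13 × 0.08 × 0.12 × 0.2 = 64.164672 kcal
Total at Population E: 188.806464 + 64.164672 = 252.971136 kcal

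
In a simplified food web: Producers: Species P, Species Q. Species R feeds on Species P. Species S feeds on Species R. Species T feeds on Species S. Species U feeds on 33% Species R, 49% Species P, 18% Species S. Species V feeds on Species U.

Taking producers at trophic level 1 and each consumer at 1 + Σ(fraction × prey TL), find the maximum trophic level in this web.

4

Species R: 1 + 1 = 2
Species S: 1 + 2 = 3
Species T: 1 + 3 = 4
Species U: 1 + (0.33×2 + 0.49×1 + 0.18×3) = 2.69
Species V: 1 + 2.69 = 3.69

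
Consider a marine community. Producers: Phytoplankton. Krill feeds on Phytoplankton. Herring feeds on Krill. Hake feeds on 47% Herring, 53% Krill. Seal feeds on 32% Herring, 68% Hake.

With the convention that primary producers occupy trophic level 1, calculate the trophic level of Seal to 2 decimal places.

Krill: 1 + 1 = 2
Herring: 1 + 2 = 3
Hake: 1 + (0.47×3 + 0.53×2) = 3.47
Seal: 1 + (0.32×3 + 0.68×3.47) = 4.3196

4.32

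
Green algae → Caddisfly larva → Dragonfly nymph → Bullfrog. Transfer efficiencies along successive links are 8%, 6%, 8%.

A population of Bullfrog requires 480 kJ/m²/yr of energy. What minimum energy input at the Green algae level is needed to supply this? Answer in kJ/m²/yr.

Cumulative transfer efficiency: 0.08 × 0.06 × 0.08 = 0.000384
Green algae energy = 480 / 0.000384 = 1250000 kJ/m²/yr

1250000 kJ/m²/yr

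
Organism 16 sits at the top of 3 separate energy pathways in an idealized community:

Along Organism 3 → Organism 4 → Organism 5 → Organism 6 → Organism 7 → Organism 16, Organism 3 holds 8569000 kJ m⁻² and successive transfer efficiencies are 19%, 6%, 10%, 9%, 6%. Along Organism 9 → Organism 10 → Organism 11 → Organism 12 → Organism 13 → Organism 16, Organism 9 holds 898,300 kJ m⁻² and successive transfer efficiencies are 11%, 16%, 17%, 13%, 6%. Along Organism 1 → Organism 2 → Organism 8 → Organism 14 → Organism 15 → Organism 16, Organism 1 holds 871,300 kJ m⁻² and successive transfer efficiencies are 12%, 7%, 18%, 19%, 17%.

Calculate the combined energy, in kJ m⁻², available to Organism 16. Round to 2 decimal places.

116.27 kJ m⁻²

Via Organism 3: 8569000 × 0.19 × 0.06 × 0.1 × 0.09 × 0.06 = 52.750764 kJ m⁻²
Via Organism 9: 898300 × 0.11 × 0.16 × 0.17 × 0.13 × 0.06 = 20.96416608 kJ m⁻²
Via Organism 1: 871300 × 0.12 × 0.07 × 0.18 × 0.19 × 0.17 = 42.55220088 kJ m⁻²
Total at Organism 16: 52.750764 + 20.96416608 + 42.55220088 = 116.26713096 kJ m⁻²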